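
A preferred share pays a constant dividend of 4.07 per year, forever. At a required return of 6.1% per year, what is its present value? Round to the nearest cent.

Level perpetuity: PV = C / r = 4.07 / 0.061 = 66.72

66.72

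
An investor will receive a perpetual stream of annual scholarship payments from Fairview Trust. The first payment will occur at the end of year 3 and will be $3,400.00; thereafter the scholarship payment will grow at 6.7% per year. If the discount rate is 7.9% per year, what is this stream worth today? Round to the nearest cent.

Value at end of year 2: C₁ / (r − g) = $3,400.00 / (0.079 − 0.067) = $283,333.3333
Discount to today: PV = $283,333.3333 / (1 + 0.079)^2 = $283,333.3333 / 1.164241 = $243,363.13

$243363.13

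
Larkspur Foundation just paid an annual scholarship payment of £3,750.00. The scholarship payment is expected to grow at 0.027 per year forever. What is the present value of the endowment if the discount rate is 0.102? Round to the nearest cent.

£51350.00

D₁ = D₀ × (1 + g) = £3,750.00 × 1.027 = £3,851.2500
Growing perpetuity: P = D₁ / (r − g) = £3,851.2500 / (0.102 − 0.027) = £51,350.00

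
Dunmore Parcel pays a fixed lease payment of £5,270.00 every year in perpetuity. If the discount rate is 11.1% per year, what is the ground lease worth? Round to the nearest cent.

Level perpetuity: PV = C / r = £5,270.00 / 0.111 = £47,477.48

£47477.48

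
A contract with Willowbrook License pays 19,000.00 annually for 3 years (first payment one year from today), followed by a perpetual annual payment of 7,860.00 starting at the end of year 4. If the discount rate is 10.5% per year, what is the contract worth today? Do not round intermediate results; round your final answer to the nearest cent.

102318.62

PV of 3-year annuity: 19,000.00 × [1 − (1+0.105)^−3] / 0.105 = 46837.34578
Perpetuity value at year 3: 7,860.00 / 0.105 = 74857.14286
PV of perpetuity: 74857.14286 / (1+0.105)^3 = 55481.27244
Total PV = 46837.34578 + 55481.27244 = 102318.61823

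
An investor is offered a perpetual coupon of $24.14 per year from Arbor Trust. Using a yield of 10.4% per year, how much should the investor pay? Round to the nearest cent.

Level perpetuity: PV = C / r = $24.14 / 0.104 = $232.12

$232.12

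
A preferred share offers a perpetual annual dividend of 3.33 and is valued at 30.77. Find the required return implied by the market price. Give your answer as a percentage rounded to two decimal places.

P = C/r ⇒ r = C/P = 3.33/30.77 = 0.108222

10.82%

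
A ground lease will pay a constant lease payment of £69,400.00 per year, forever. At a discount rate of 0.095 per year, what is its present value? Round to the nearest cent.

£730526.32

Level perpetuity: PV = C / r = £69,400.00 / 0.095 = £730,526.32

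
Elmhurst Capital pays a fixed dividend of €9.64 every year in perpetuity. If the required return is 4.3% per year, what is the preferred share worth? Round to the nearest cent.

€224.19

Level perpetuity: PV = C / r = €9.64 / 0.043 = €224.19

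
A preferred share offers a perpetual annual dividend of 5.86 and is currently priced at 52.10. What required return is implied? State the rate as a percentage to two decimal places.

11.25%

P = C/r ⇒ r = C/P = 5.86/52.10 = 0.112476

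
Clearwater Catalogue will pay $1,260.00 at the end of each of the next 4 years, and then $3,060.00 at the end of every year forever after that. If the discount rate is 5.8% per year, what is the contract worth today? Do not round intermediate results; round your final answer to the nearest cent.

$46492.76

PV of 4-year annuity: $1,260.00 × [1 − (1+0.058)^−4] / 0.058 = 4386.10271
Perpetuity value at year 4: $3,060.00 / 0.058 = 52758.62069
PV of perpetuity: 52758.62069 / (1+0.058)^4 = 42106.65696
Total PV = 4386.10271 + 42106.65696 = 46492.75967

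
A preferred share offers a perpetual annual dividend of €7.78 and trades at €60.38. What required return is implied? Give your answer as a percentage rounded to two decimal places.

P = C/r ⇒ r = C/P = €7.78/€60.38 = 0.128851

12.89%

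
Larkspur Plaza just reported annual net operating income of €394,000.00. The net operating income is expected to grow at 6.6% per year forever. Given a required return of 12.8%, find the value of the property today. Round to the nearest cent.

€6774258.06

D₁ = D₀ × (1 + g) = €394,000.00 × 1.066 = €420,004.0000
Growing perpetuity: P = D₁ / (r − g) = €420,004.0000 / (0.128 − 0.066) = €6,774,258.06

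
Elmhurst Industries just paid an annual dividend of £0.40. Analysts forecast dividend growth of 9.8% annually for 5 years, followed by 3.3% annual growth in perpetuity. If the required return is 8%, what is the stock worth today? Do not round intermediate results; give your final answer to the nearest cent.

D_1 = 0.43920
D_2 = 0.48224
D_3 = 0.52950
D_4 = 0.58139
D_5 = 0.63837
Terminal value at year 5: TV = D_5×(1+g_2)/(r−g_2) = 0.65944/0.047 = 14.03053
P_0 = D_1/(1+r)^1 + D_2/(1+r)^2 + D_3/(1+r)^3 + D_4/(1+r)^4 + D_5/(1+r)^5 + TV/(1+r)^5
    = 0.40667 + 0.41344 + 0.42034 + 0.42734 + 0.43446 + 9.54894 = 11.65119

£11.65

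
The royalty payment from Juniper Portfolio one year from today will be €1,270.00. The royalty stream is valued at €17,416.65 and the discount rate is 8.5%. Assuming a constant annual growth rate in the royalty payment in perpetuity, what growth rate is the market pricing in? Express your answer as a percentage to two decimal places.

1.21%

P = D₁/(r−g) ⇒ g = r − D₁/P = 0.085 − €1,270.00/€17,416.65 = 0.012081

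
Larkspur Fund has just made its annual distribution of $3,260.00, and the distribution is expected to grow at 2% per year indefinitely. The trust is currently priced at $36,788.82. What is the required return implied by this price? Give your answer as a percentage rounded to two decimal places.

D₁ = $3,260.00 × 1.02 = $3,325.2000
P = D₁/(r − g) ⇒ r = D₁/P + g = $3,325.2000/$36,788.82 + 0.02 = 0.090386 + 0.02 = 0.110386

11.04%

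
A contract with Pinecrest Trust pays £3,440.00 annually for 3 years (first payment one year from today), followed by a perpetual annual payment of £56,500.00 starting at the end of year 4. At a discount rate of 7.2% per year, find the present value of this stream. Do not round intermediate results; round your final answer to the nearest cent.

PV of 3-year annuity: £3,440.00 × [1 − (1+0.072)^−3] / 0.072 = 8994.76082
Perpetuity value at year 3: £56,500.00 / 0.072 = 784722.22222
PV of perpetuity: 784722.22222 / (1+0.072)^3 = 636988.50518
Total PV = 8994.76082 + 636988.50518 = 645983.26601

£645983.27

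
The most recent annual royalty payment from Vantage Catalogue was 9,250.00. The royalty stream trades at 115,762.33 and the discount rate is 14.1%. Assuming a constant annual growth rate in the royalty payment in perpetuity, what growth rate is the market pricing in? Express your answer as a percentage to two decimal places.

5.66%

P = D₀(1+g)/(r−g) ⇒ P(r−g) = D₀(1+g) ⇒ g(P+D₀) = P·r − D₀
g = (P·r − D₀)/(P + D₀) = (115,762.33×0.141 − 9,250.00) / (115,762.33 + 9,250.00) = 0.056574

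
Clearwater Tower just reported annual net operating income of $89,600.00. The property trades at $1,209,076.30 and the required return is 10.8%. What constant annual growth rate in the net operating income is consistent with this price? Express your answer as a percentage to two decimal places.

3.16%

P = D₀(1+g)/(r−g) ⇒ P(r−g) = D₀(1+g) ⇒ g(P+D₀) = P·r − D₀
g = (P·r − D₀)/(P + D₀) = ($1,209,076.30×0.108 − $89,600.00) / ($1,209,076.30 + $89,600.00) = 0.031555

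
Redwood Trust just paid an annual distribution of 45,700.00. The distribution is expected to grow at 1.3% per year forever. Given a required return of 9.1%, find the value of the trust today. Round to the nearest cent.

593514.10

D₁ = D₀ × (1 + g) = 45,700.00 × 1.013 = 46,294.1000
Growing perpetuity: P = D₁ / (r − g) = 46,294.1000 / (0.091 − 0.013) = 593,514.10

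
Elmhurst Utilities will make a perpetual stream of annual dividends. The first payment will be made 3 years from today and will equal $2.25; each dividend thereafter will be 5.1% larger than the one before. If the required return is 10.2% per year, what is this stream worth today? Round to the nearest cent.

Value at end of year 2: C₁ / (r − g) = $2.25 / (0.102 − 0.051) = $44.1176
Discount to today: PV = $44.1176 / (1 + 0.102)^2 = $44.1176 / 1.214404 = $36.33

$36.33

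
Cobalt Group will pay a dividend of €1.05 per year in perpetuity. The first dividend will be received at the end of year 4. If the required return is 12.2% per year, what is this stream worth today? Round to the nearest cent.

Value at end of year 3: C / r = €1.05 / 0.122 = €8.6066
Discount to today: PV = €8.6066 / (1 + 0.122)^3 = €8.6066 / 1.412468 = €6.09

€6.09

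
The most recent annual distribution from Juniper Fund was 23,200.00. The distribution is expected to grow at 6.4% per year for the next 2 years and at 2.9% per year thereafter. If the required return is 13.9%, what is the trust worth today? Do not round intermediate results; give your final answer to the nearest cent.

231303.02

D_1 = 24684.80000
D_2 = 26264.62720
Terminal value at year 2: TV = D_2×(1+g_2)/(r−g_2) = 27026.30139/0.11 = 245693.64899
P_0 = D_1/(1+r)^1 + D_2/(1+r)^2 + TV/(1+r)^2
    = 21672.34416 + 20245.28024 + 189385.39420 = 231303.01860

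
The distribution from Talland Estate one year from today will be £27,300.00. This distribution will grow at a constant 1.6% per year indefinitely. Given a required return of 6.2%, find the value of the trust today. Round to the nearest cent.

£593478.26

Growing perpetuity: P = D₁ / (r − g) = £27,300.0000 / (0.062 − 0.016) = £593,478.26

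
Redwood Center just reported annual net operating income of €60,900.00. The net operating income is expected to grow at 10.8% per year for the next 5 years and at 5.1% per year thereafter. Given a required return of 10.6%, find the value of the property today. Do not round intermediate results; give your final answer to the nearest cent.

€1480459.74

D_1 = 67477.20000
D_2 = 74764.73760
D_3 = 82839.32926
D_4 = 91785.97682
D_5 = 101698.86232
Terminal value at year 5: TV = D_5×(1+g_2)/(r−g_2) = 106885.50430/0.055 = 1943372.80538
P_0 = D_1/(1+r)^1 + D_2/(1+r)^2 + D_3/(1+r)^3 + D_4/(1+r)^4 + D_5/(1+r)^5 + TV/(1+r)^5
    = 61010.12658 + 61120.45231 + 61230.97754 + 61341.70263 + 61452.62795 + 1174303.85419 = 1480459.74121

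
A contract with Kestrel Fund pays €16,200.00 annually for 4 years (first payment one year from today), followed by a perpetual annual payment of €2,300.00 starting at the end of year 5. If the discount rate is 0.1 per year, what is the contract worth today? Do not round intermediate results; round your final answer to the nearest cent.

€67061.13

PV of 4-year annuity: €16,200.00 × [1 − (1+0.1)^−4] / 0.1 = 51351.82023
Perpetuity value at year 4: €2,300.00 / 0.1 = 23000.00000
PV of perpetuity: 23000.00000 / (1+0.1)^4 = 15709.30947
Total PV = 51351.82023 + 15709.30947 = 67061.12970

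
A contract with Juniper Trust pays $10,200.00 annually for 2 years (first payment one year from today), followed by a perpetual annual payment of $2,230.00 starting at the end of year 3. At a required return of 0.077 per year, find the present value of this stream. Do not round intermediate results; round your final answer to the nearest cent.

PV of 2-year annuity: $10,200.00 × [1 − (1+0.077)^−2] / 0.077 = 18264.39377
Perpetuity value at year 2: $2,230.00 / 0.077 = 28961.03896
PV of perpetuity: 28961.03896 / (1+0.077)^2 = 24967.94111
Total PV = 18264.39377 + 24967.94111 = 43232.33488

$43232.33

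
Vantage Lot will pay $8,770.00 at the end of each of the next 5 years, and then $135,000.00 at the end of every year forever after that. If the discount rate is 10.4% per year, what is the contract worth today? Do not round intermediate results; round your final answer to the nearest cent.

$824415.80

PV of 5-year annuity: $8,770.00 × [1 − (1+0.104)^−5] / 0.104 = 32908.24738
Perpetuity value at year 5: $135,000.00 / 0.104 = 1298076.92308
PV of perpetuity: 1298076.92308 / (1+0.104)^5 = 791507.55070
Total PV = 32908.24738 + 791507.55070 = 824415.79807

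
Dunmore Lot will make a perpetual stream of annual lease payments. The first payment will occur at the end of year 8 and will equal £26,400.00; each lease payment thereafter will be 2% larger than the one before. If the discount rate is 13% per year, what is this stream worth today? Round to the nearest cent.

Value at end of year 7: C₁ / (r − g) = £26,400.00 / (0.13 − 0.02) = £240,000.0000
Discount to today: PV = £240,000.0000 / (1 + 0.13)^7 = £240,000.0000 / 2.352605 = £102,014.55

£102014.55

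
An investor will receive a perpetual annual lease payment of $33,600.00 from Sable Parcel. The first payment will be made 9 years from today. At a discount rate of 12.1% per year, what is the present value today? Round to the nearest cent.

Value at end of year 8: C / r = $33,600.00 / 0.121 = $277,685.9504
Discount to today: PV = $277,685.9504 / (1 + 0.121)^8 = $277,685.9504 / 2.493704 = $111,354.82

$111354.82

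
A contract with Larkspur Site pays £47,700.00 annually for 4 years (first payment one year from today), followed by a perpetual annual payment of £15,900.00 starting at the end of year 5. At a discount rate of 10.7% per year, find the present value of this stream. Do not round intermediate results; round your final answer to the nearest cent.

£247891.17

PV of 4-year annuity: £47,700.00 × [1 − (1+0.107)^−4] / 0.107 = 148939.56369
Perpetuity value at year 4: £15,900.00 / 0.107 = 148598.13084
PV of perpetuity: 148598.13084 / (1+0.107)^4 = 98951.60961
Total PV = 148939.56369 + 98951.60961 = 247891.17330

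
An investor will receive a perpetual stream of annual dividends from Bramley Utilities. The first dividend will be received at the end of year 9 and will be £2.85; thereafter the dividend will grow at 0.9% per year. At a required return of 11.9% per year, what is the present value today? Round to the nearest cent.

Value at end of year 8: C₁ / (r − g) = £2.85 / (0.119 − 0.009) = £25.9091
Discount to today: PV = £25.9091 / (1 + 0.119)^8 = £25.9091 / 2.458333 = £10.54

£10.54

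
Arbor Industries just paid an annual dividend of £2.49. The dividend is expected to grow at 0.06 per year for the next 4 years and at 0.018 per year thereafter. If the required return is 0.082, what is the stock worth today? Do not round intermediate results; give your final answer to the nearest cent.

D_1 = 2.63940
D_2 = 2.79776
D_3 = 2.96563
D_4 = 3.14357
Terminal value at year 4: TV = D_4×(1+g_2)/(r−g_2) = 3.20015/0.064 = 50.00237
P_0 = D_1/(1+r)^1 + D_2/(1+r)^2 + D_3/(1+r)^3 + D_4/(1+r)^4 + TV/(1+r)^4
    = 2.43937 + 2.38977 + 2.34118 + 2.29358 + 36.48225 = 45.94615

£45.95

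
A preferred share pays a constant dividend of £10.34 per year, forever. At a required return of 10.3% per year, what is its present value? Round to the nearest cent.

Level perpetuity: PV = C / r = £10.34 / 0.103 = £100.39

£100.39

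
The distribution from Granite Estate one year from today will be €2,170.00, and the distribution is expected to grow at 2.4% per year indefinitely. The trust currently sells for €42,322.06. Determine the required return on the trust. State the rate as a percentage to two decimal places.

7.53%

P = D₁/(r − g) ⇒ r = D₁/P + g = €2,170.0000/€42,322.06 + 0.024 = 0.051273 + 0.024 = 0.075273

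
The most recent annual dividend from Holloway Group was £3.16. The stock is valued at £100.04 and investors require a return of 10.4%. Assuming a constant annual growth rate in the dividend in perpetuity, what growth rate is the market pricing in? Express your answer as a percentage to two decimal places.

P = D₀(1+g)/(r−g) ⇒ P(r−g) = D₀(1+g) ⇒ g(P+D₀) = P·r − D₀
g = (P·r − D₀)/(P + D₀) = (£100.04×0.104 − £3.16) / (£100.04 + £3.16) = 0.070195

7.02%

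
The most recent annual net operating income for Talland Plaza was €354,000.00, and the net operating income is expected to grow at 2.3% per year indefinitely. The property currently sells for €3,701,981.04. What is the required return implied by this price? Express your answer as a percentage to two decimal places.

12.08%

D₁ = €354,000.00 × 1.023 = €362,142.0000
P = D₁/(r − g) ⇒ r = D₁/P + g = €362,142.0000/€3,701,981.04 + 0.023 = 0.097824 + 0.023 = 0.120824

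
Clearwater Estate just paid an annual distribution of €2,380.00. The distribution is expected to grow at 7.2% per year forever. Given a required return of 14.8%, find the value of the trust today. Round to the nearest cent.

D₁ = D₀ × (1 + g) = €2,380.00 × 1.072 = €2,551.3600
Growing perpetuity: P = D₁ / (r − g) = €2,551.3600 / (0.148 − 0.072) = €33,570.53

€33570.53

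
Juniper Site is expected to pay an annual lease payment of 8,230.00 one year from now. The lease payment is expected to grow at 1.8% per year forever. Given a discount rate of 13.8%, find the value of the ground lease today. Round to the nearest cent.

68583.33

Growing perpetuity: P = D₁ / (r − g) = 8,230.0000 / (0.138 − 0.018) = 68,583.33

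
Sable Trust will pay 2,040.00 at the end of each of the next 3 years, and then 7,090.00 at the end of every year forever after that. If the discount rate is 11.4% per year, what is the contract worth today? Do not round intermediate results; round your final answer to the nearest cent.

PV of 3-year annuity: 2,040.00 × [1 − (1+0.114)^−3] / 0.114 = 4950.69990
Perpetuity value at year 3: 7,090.00 / 0.114 = 62192.98246
PV of perpetuity: 62192.98246 / (1+0.114)^3 = 44986.87347
Total PV = 4950.69990 + 44986.87347 = 49937.57338

49937.57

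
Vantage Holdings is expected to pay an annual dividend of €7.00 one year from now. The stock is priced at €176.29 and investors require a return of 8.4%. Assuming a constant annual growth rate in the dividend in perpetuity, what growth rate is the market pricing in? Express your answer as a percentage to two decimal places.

P = D₁/(r−g) ⇒ g = r − D₁/P = 0.084 − €7.00/€176.29 = 0.044293

4.43%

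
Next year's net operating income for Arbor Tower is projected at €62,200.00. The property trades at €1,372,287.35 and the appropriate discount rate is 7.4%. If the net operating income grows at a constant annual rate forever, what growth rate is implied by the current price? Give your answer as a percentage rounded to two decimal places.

2.87%

P = D₁/(r−g) ⇒ g = r − D₁/P = 0.074 − €62,200.00/€1,372,287.35 = 0.028674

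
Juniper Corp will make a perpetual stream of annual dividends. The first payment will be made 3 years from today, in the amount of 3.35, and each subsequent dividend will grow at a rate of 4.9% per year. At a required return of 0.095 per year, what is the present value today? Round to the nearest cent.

Value at end of year 2: C₁ / (r − g) = 3.35 / (0.095 − 0.049) = 72.8261
Discount to today: PV = 72.8261 / (1 + 0.095)^2 = 72.8261 / 1.199025 = 60.74

60.74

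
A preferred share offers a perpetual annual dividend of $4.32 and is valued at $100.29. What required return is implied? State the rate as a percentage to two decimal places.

P = C/r ⇒ r = C/P = $4.32/$100.29 = 0.043075

4.31%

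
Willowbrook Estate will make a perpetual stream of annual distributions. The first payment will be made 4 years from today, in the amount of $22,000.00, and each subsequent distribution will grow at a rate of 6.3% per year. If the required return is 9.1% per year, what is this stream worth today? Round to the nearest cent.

Value at end of year 3: C₁ / (r − g) = $22,000.00 / (0.091 − 0.063) = $785,714.2857
Discount to today: PV = $785,714.2857 / (1 + 0.091)^3 = $785,714.2857 / 1.298597 = $605,048.79

$605048.79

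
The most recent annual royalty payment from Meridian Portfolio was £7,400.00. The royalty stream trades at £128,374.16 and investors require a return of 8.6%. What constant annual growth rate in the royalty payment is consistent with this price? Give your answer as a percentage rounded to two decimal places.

2.68%

P = D₀(1+g)/(r−g) ⇒ P(r−g) = D₀(1+g) ⇒ g(P+D₀) = P·r − D₀
g = (P·r − D₀)/(P + D₀) = (£128,374.16×0.086 − £7,400.00) / (£128,374.16 + £7,400.00) = 0.026811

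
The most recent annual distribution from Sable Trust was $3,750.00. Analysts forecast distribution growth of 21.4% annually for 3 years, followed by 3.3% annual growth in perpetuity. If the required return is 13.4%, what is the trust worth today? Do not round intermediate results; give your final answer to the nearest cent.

$59970.58

D_1 = 4552.50000
D_2 = 5526.73500
D_3 = 6709.45629
Terminal value at year 3: TV = D_3×(1+g_2)/(r−g_2) = 6930.86835/0.101 = 68622.45889
P_0 = D_1/(1+r)^1 + D_2/(1+r)^2 + D_3/(1+r)^3 + TV/(1+r)^3
    = 4014.55026 + 4297.76369 + 4600.95689 + 47057.31158 = 59970.58243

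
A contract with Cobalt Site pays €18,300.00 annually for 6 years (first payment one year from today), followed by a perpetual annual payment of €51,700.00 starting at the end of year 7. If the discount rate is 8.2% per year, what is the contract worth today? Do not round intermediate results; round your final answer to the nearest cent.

PV of 6-year annuity: €18,300.00 × [1 − (1+0.082)^−6] / 0.082 = 84087.85246
Perpetuity value at year 6: €51,700.00 / 0.082 = 630487.80488
PV of perpetuity: 630487.80488 / (1+0.082)^6 = 392928.13427
Total PV = 84087.85246 + 392928.13427 = 477015.98673

€477015.99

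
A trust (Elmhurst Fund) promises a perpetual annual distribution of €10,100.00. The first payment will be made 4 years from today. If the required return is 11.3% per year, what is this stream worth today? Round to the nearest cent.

Value at end of year 3: C / r = €10,100.00 / 0.113 = €89,380.5310
Discount to today: PV = €89,380.5310 / (1 + 0.113)^3 = €89,380.5310 / 1.378750 = €64,827.23

€64827.23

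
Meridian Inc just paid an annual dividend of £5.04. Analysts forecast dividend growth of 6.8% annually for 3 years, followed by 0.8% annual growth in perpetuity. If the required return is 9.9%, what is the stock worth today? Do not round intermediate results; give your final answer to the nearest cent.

D_1 = 5.38272
D_2 = 5.74874
D_3 = 6.13966
Terminal value at year 3: TV = D_3×(1+g_2)/(r−g_2) = 6.18878/0.091 = 68.00854
P_0 = D_1/(1+r)^1 + D_2/(1+r)^2 + D_3/(1+r)^3 + TV/(1+r)^3
    = 4.89783 + 4.75968 + 4.62542 + 51.23543 = 65.51836

£65.52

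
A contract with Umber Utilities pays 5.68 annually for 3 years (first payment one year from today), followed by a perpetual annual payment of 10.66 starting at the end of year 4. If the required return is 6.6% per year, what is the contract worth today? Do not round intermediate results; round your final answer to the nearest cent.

148.35

PV of 3-year annuity: 5.68 × [1 − (1+0.066)^−3] / 0.066 = 15.01573
Perpetuity value at year 3: 10.66 / 0.066 = 161.51515
PV of perpetuity: 161.51515 / (1+0.066)^3 = 133.33423
Total PV = 15.01573 + 133.33423 = 148.34996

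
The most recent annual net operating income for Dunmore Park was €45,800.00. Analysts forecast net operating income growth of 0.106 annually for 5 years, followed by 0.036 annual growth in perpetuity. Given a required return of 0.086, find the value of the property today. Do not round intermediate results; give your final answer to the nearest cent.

D_1 = 50654.80000
D_2 = 56024.20880
D_3 = 61962.77493
D_4 = 68530.82908
D_5 = 75795.09696
Terminal value at year 5: TV = D_5×(1+g_2)/(r−g_2) = 78523.72045/0.05 = 1570474.40896
P_0 = D_1/(1+r)^1 + D_2/(1+r)^2 + D_3/(1+r)^3 + D_4/(1+r)^4 + D_5/(1+r)^5 + TV/(1+r)^5
    = 46643.46225 + 47502.45787 + 48377.27293 + 49268.19877 + 50175.53208 + 1039637.02465 = 1281603.94854

€1281603.95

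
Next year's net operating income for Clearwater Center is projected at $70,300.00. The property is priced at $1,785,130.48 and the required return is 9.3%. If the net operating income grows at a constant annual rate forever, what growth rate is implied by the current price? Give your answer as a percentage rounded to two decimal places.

5.36%

P = D₁/(r−g) ⇒ g = r − D₁/P = 0.093 − $70,300.00/$1,785,130.48 = 0.053619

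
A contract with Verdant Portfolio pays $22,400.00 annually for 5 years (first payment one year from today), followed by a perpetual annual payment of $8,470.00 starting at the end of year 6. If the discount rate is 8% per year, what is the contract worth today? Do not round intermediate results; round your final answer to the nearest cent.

$161493.45

PV of 5-year annuity: $22,400.00 × [1 − (1+0.08)^−5] / 0.08 = 89436.70483
Perpetuity value at year 5: $8,470.00 / 0.08 = 105875.00000
PV of perpetuity: 105875.00000 / (1+0.08)^5 = 72056.74599
Total PV = 89436.70483 + 72056.74599 = 161493.45082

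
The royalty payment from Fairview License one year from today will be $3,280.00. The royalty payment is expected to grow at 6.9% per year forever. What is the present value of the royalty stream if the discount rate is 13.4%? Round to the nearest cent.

$50461.54

Growing perpetuity: P = D₁ / (r − g) = $3,280.0000 / (0.134 − 0.069) = $50,461.54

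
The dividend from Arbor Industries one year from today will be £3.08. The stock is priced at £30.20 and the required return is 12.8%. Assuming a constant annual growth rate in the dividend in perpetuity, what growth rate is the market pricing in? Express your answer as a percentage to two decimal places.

P = D₁/(r−g) ⇒ g = r − D₁/P = 0.128 − £3.08/£30.20 = 0.026013

2.60%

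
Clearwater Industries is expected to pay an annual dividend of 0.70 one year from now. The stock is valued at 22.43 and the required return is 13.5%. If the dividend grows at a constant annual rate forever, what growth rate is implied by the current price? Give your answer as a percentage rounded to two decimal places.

10.38%

P = D₁/(r−g) ⇒ g = r − D₁/P = 0.135 − 0.70/22.43 = 0.103792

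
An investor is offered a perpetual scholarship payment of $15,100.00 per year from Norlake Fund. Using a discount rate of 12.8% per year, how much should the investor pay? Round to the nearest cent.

$117968.75

Level perpetuity: PV = C / r = $15,100.00 / 0.128 = $117,968.75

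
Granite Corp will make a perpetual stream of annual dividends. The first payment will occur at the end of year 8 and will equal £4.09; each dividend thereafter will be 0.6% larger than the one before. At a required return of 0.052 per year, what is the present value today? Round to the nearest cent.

£62.35

Value at end of year 7: C₁ / (r − g) = £4.09 / (0.052 − 0.006) = £88.9130
Discount to today: PV = £88.9130 / (1 + 0.052)^7 = £88.9130 / 1.425969 = £62.35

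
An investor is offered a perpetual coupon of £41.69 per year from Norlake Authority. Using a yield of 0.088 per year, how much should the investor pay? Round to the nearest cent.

Level perpetuity: PV = C / r = £41.69 / 0.088 = £473.75

£473.75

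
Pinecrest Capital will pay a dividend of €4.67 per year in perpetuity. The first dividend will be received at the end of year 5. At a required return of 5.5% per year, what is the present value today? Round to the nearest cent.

€68.54

Value at end of year 4: C / r = €4.67 / 0.055 = €84.9091
Discount to today: PV = €84.9091 / (1 + 0.055)^4 = €84.9091 / 1.238825 = €68.54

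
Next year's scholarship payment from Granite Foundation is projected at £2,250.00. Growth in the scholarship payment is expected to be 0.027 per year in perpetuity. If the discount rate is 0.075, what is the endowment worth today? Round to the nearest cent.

Growing perpetuity: P = D₁ / (r − g) = £2,250.0000 / (0.075 − 0.027) = £46,875.00

£46875.00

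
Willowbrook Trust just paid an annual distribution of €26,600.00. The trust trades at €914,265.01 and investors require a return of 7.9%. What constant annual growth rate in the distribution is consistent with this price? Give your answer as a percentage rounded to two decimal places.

4.85%

P = D₀(1+g)/(r−g) ⇒ P(r−g) = D₀(1+g) ⇒ g(P+D₀) = P·r − D₀
g = (P·r − D₀)/(P + D₀) = (€914,265.01×0.079 − €26,600.00) / (€914,265.01 + €26,600.00) = 0.048495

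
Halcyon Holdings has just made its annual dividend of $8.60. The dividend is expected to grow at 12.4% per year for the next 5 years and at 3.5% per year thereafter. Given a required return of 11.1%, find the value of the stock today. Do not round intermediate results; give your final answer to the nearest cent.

$168.67

D_1 = 9.66640
D_2 = 10.86503
D_3 = 12.21230
D_4 = 13.72662
D_5 = 15.42872
Terminal value at year 5: TV = D_5×(1+g_2)/(r−g_2) = 15.96873/0.076 = 210.11486
P_0 = D_1/(1+r)^1 + D_2/(1+r)^2 + D_3/(1+r)^3 + D_4/(1+r)^4 + D_5/(1+r)^5 + TV/(1+r)^5
    = 8.70063 + 8.80244 + 8.90544 + 9.00964 + 9.11506 + 124.13278 = 168.66599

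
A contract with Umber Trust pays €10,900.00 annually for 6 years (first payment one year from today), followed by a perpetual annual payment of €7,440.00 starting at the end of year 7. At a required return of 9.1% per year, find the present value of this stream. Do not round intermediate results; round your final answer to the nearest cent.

PV of 6-year annuity: €10,900.00 × [1 − (1+0.091)^−6] / 0.091 = 48751.07231
Perpetuity value at year 6: €7,440.00 / 0.091 = 81758.24176
PV of perpetuity: 81758.24176 / (1+0.091)^6 = 48482.28048
Total PV = 48751.07231 + 48482.28048 = 97233.35278

€97233.35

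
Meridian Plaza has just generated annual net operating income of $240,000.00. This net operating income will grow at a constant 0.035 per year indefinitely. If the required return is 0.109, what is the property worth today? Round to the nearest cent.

D₁ = D₀ × (1 + g) = $240,000.00 × 1.035 = $248,400.0000
Growing perpetuity: P = D₁ / (r − g) = $248,400.0000 / (0.109 − 0.035) = $3,356,756.76

$3356756.76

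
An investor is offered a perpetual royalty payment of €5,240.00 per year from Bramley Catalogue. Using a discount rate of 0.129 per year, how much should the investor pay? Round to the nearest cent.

€40620.16

Level perpetuity: PV = C / r = €5,240.00 / 0.129 = €40,620.16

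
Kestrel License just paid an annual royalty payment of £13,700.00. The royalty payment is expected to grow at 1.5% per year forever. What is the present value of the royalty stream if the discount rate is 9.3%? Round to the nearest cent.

£178275.64

D₁ = D₀ × (1 + g) = £13,700.00 × 1.015 = £13,905.5000
Growing perpetuity: P = D₁ / (r − g) = £13,905.5000 / (0.093 − 0.015) = £178,275.64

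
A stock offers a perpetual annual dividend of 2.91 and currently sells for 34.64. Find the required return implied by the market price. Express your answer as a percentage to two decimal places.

P = C/r ⇒ r = C/P = 2.91/34.64 = 0.084007

8.40%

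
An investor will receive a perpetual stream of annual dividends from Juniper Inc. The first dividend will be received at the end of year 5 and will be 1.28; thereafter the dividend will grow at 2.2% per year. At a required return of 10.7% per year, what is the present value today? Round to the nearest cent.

Value at end of year 4: C₁ / (r − g) = 1.28 / (0.107 − 0.022) = 15.0588
Discount to today: PV = 15.0588 / (1 + 0.107)^4 = 15.0588 / 1.501725 = 10.03

10.03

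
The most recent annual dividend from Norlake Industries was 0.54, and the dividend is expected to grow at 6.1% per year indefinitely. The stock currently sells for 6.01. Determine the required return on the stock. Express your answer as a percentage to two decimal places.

D₁ = 0.54 × 1.061 = 0.5729
P = D₁/(r − g) ⇒ r = D₁/P + g = 0.5729/6.01 + 0.061 = 0.095331 + 0.061 = 0.156331

15.63%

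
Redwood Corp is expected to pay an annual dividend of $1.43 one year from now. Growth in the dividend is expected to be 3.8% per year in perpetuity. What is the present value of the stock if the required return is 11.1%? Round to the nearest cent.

Growing perpetuity: P = D₁ / (r − g) = $1.4300 / (0.111 − 0.038) = $19.59

$19.59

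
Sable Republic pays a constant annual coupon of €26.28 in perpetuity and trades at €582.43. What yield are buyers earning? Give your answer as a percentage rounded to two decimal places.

P = C/r ⇒ r = C/P = €26.28/€582.43 = 0.045121

4.51%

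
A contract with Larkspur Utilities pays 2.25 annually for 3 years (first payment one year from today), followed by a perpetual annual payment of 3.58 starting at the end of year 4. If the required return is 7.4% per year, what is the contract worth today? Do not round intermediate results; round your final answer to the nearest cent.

44.91

PV of 3-year annuity: 2.25 × [1 − (1+0.074)^−3] / 0.074 = 5.86182
Perpetuity value at year 3: 3.58 / 0.074 = 48.37838
PV of perpetuity: 48.37838 / (1+0.074)^3 = 39.05157
Total PV = 5.86182 + 39.05157 = 44.91339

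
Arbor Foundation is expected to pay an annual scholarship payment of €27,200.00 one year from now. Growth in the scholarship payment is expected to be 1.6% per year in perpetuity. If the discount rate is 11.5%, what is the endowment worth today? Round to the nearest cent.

Growing perpetuity: P = D₁ / (r − g) = €27,200.0000 / (0.115 − 0.016) = €274,747.47

€274747.47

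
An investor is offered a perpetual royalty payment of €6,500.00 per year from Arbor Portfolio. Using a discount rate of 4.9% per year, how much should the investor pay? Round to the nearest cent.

€132653.06

Level perpetuity: PV = C / r = €6,500.00 / 0.049 = €132,653.06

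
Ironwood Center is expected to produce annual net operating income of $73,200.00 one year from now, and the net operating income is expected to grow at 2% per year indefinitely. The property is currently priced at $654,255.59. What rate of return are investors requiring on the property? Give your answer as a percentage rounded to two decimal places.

13.19%

P = D₁/(r − g) ⇒ r = D₁/P + g = $73,200.0000/$654,255.59 + 0.02 = 0.111883 + 0.02 = 0.131883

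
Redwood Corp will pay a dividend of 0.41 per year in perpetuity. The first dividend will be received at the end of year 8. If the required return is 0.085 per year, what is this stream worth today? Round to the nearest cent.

Value at end of year 7: C / r = 0.41 / 0.085 = 4.8235
Discount to today: PV = 4.8235 / (1 + 0.085)^7 = 4.8235 / 1.770142 = 2.72

2.72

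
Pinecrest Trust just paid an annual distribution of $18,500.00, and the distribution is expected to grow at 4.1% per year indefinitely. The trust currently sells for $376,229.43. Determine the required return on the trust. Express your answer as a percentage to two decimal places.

D₁ = $18,500.00 × 1.041 = $19,258.5000
P = D₁/(r − g) ⇒ r = D₁/P + g = $19,258.5000/$376,229.43 + 0.041 = 0.051188 + 0.041 = 0.092188

9.22%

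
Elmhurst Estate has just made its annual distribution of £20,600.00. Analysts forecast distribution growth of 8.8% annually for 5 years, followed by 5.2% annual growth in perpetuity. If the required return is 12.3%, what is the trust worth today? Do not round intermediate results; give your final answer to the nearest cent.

£354298.04

D_1 = 22412.80000
D_2 = 24385.12640
D_3 = 26531.01752
D_4 = 28865.74707
D_5 = 31405.93281
Terminal value at year 5: TV = D_5×(1+g_2)/(r−g_2) = 33039.04131/0.071 = 465338.61004
P_0 = D_1/(1+r)^1 + D_2/(1+r)^2 + D_3/(1+r)^3 + D_4/(1+r)^4 + D_5/(1+r)^5 + TV/(1+r)^5
    = 19957.96972 + 19335.94930 + 18733.31508 + 18149.46287 + 17583.80731 + 260537.53926 = 354298.04354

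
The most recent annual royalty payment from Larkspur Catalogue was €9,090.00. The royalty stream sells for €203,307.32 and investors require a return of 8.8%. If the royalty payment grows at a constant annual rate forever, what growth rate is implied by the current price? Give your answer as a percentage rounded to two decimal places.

4.14%

P = D₀(1+g)/(r−g) ⇒ P(r−g) = D₀(1+g) ⇒ g(P+D₀) = P·r − D₀
g = (P·r − D₀)/(P + D₀) = (€203,307.32×0.088 − €9,090.00) / (€203,307.32 + €9,090.00) = 0.041437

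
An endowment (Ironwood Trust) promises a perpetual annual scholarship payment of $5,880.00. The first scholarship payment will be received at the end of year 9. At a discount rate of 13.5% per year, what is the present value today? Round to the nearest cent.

Value at end of year 8: C / r = $5,880.00 / 0.135 = $43,555.5556
Discount to today: PV = $43,555.5556 / (1 + 0.135)^8 = $43,555.5556 / 2.754019 = $15,815.27

$15815.27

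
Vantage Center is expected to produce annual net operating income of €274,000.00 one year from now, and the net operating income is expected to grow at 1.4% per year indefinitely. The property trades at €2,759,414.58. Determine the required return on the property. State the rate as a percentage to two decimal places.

P = D₁/(r − g) ⇒ r = D₁/P + g = €274,000.0000/€2,759,414.58 + 0.014 = 0.099296 + 0.014 = 0.113296

11.33%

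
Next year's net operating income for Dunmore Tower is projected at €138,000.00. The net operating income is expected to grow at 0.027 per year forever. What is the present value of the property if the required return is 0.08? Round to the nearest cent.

Growing perpetuity: P = D₁ / (r − g) = €138,000.0000 / (0.08 − 0.027) = €2,603,773.58

€2603773.58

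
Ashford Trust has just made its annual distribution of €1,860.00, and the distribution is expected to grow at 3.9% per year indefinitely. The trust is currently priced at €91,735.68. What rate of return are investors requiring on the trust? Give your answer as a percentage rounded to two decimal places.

6.01%

D₁ = €1,860.00 × 1.039 = €1,932.5400
P = D₁/(r − g) ⇒ r = D₁/P + g = €1,932.5400/€91,735.68 + 0.039 = 0.021066 + 0.039 = 0.060066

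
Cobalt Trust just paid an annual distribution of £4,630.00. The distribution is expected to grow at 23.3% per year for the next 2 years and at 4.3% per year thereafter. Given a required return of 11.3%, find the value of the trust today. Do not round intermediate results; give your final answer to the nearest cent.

£95476.23

D_1 = 5708.79000
D_2 = 7038.93807
Terminal value at year 2: TV = D_2×(1+g_2)/(r−g_2) = 7341.61241/0.07 = 104880.17724
P_0 = D_1/(1+r)^1 + D_2/(1+r)^2 + TV/(1+r)^2
    = 5129.19137 + 5682.20392 + 84664.83843 = 95476.23373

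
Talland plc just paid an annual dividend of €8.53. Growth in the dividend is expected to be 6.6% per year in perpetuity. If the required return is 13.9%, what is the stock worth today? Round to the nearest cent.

D₁ = D₀ × (1 + g) = €8.53 × 1.066 = €9.0930
Growing perpetuity: P = D₁ / (r − g) = €9.0930 / (0.139 − 0.066) = €124.56

€124.56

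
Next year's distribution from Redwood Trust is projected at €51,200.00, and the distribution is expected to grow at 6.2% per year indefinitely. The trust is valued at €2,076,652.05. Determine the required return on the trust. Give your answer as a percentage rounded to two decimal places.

P = D₁/(r − g) ⇒ r = D₁/P + g = €51,200.0000/€2,076,652.05 + 0.062 = 0.024655 + 0.062 = 0.086655

8.67%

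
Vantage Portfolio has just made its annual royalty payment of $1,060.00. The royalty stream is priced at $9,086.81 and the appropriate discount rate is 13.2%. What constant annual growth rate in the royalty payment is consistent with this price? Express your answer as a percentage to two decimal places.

P = D₀(1+g)/(r−g) ⇒ P(r−g) = D₀(1+g) ⇒ g(P+D₀) = P·r − D₀
g = (P·r − D₀)/(P + D₀) = ($9,086.81×0.132 − $1,060.00) / ($9,086.81 + $1,060.00) = 0.013744

1.37%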